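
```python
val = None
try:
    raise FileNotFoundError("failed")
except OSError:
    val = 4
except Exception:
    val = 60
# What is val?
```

Step-by-step execution trace:
1. `raise FileNotFoundError(...)` raises FileNotFoundError.
2. `except OSError` matches (FileNotFoundError is a subclass of OSError) → val = 4.
3. `except Exception` is not reached.
Result: 4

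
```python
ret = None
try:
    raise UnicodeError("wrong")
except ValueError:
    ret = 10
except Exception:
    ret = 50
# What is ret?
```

Step-by-step execution trace:
1. `raise UnicodeError(...)` raises UnicodeError.
2. `except ValueError` matches (UnicodeError is a subclass of ValueError) → ret = 10.
3. `except Exception` is not reached.
Result: 10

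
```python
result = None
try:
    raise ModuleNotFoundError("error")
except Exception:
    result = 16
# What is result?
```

Step-by-step execution trace:
1. `raise ModuleNotFoundError(...)` raises ModuleNotFoundError.
2. `except Exception` matches (ModuleNotFoundError is a subclass of Exception) → result = 16.
Result: 16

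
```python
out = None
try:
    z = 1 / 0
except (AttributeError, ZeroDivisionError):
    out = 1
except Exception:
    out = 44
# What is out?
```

Step-by-step execution trace:
1. `z = 1 / 0` raises ZeroDivisionError.
2. `except (AttributeError, ZeroDivisionError)` matches (ZeroDivisionError is in the tuple) → out = 1.
3. `except Exception` is not reached.
Result: 1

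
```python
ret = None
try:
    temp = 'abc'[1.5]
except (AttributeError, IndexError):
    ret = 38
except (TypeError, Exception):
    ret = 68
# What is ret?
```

Step-by-step execution trace:
1. `temp = 'abc'[1.5]` raises TypeError.
2. `except (AttributeError, IndexError)` does not match TypeError; skipped.
3. `except (TypeError, Exception)` matches (TypeError is in the tuple) → ret = 68.
Result: 68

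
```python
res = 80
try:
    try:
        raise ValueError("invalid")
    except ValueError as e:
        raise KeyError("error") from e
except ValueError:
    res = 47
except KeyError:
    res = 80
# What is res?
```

Step-by-step execution trace:
1. Inner try raises ValueError; inner `except ValueError as e` catches it.
2. `raise KeyError(...) from e` raises KeyError (ValueError is attached as __cause__, but only KeyError is active).
3. Outer `except ValueError` does not match KeyError; skipped.
4. Outer `except KeyError` matches → res = 80.
Result: 80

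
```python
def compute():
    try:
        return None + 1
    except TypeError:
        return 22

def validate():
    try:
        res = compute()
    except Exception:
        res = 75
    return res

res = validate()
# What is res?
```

Step-by-step execution trace:
1. `validate()` calls `compute()`.
2. In compute: `None + 1` raises TypeError; `except TypeError` catches it → returns 22.
3. In validate: `res = compute()` → res = 22. No exception reaches validate.
4. `except Exception` is skipped; validate returns 22.
5. res = 22.
Result: 22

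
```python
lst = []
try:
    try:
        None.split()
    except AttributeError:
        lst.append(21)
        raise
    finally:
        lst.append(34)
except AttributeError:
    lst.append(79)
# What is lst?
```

Step-by-step execution trace:
1. Inner try: `None.split()` raises AttributeError.
2. Inner `except AttributeError` matches → `lst.append(21)` → lst = [21].
3. bare `raise` re-raises AttributeError.
4. Inner `finally` runs during unwinding: `lst.append(34)` → lst = [21, 34].
5. Outer `except AttributeError` matches → `lst.append(79)` → lst = [21, 34, 79].
Result: [21, 34, 79]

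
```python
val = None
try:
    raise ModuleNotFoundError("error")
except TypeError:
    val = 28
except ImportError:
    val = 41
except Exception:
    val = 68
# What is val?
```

Step-by-step execution trace:
1. `raise ModuleNotFoundError(...)` raises ModuleNotFoundError.
2. `except TypeError` does not match (ModuleNotFoundError is not a subclass of TypeError); skipped.
3. `except ImportError` matches (ModuleNotFoundError is a subclass of ImportError) → val = 41.
4. `except Exception` is not reached.
Result: 41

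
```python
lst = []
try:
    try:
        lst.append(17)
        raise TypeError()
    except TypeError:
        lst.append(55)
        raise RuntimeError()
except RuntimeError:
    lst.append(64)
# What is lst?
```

Step-by-step execution trace:
1. Inner try: `lst.append(17)` → lst = [17].
2. `raise TypeError()` raises TypeError.
3. Inner `except TypeError` matches → `lst.append(55)` → lst = [17, 55].
4. `raise RuntimeError()` raises RuntimeError; propagates to outer try.
5. Outer `except RuntimeError` matches → `lst.append(64)` → lst = [17, 55, 64].
Result: [17, 55, 64]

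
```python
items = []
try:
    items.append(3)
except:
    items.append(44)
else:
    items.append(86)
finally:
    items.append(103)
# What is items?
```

Step-by-step execution trace:
1. try: `items.append(3)` → items = [3]. No exception raised.
2. `except` is skipped.
3. `else` runs: `items.append(86)` → items = [3, 86].
4. `finally` always runs: `items.append(103)` → items = [3, 86, 103].
Result: [3, 86, 103]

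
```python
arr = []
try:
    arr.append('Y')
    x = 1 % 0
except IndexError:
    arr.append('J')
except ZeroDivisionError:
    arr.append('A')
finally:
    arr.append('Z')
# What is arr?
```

Step-by-step execution trace:
1. try: `arr.append('Y')` → arr = ['Y'].
2. `x = 1 % 0` raises ZeroDivisionError.
3. `except IndexError` does not match ZeroDivisionError; skipped.
4. `except ZeroDivisionError` matches → `arr.append('A')` → arr = ['Y', 'A'].
5. finally always runs: `arr.append('Z')` → arr = ['Y', 'A', 'Z'].
Result: ['Y', 'A', 'Z']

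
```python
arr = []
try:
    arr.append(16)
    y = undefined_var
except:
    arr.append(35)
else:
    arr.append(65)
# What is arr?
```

Step-by-step execution trace:
1. try: `arr.append(16)` → arr = [16].
2. `y = undefined_var` raises NameError.
3. bare `except` matches → `arr.append(35)` → arr = [16, 35].
4. `else` is skipped (an exception was raised).
Result: [16, 35]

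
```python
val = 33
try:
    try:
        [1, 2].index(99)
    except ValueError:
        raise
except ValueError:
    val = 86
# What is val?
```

Step-by-step execution trace:
1. Inner try: `[1, 2].index(99)` raises ValueError.
2. Inner `except ValueError` matches; bare `raise` re-raises the same ValueError.
3. Outer `except ValueError` matches → val = 86.
Result: 86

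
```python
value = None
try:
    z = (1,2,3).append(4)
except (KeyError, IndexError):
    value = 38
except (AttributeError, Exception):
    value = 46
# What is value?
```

Step-by-step execution trace:
1. `z = (1,2,3).append(4)` raises AttributeError.
2. `except (KeyError, IndexError)` does not match AttributeError; skipped.
3. `except (AttributeError, Exception)` matches (AttributeError is in the tuple) → value = 46.
Result: 46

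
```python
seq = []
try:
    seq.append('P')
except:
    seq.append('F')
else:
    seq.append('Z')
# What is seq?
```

Step-by-step execution trace:
1. try: `seq.append('P')` → seq = ['P']. No exception raised.
2. `except` is skipped.
3. `else` runs (try completed without exception): `seq.append('Z')` → seq = ['P', 'Z'].
Result: ['P', 'Z']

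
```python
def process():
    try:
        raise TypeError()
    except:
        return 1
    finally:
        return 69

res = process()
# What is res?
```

Step-by-step execution trace:
1. `process()` enters try: `raise TypeError()` raises TypeError.
2. bare `except` matches → `return 1` sets pending return value 1.
3. Before returning, `finally: return 69` runs and overrides the pending return.
4. process() returns 69 → res = 69.
Result: 69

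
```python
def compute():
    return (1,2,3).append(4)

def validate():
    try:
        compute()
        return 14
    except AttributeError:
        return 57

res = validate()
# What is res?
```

Step-by-step execution trace:
1. `validate()` calls `compute()`.
2. `compute()` evaluates `(1,2,3).append(4)`, which raises AttributeError; it propagates to the caller.
3. `return 14` is not reached.
4. `except AttributeError` in validate matches → returns 57.
5. res = 57.
Result: 57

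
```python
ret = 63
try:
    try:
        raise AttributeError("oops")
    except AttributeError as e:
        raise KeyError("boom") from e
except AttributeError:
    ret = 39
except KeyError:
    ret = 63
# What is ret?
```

Step-by-step execution trace:
1. Inner try raises AttributeError; inner `except AttributeError as e` catches it.
2. `raise KeyError(...) from e` raises KeyError (AttributeError is attached as __cause__, but only KeyError is active).
3. Outer `except AttributeError` does not match KeyError; skipped.
4. Outer `except KeyError` matches → ret = 63.
Result: 63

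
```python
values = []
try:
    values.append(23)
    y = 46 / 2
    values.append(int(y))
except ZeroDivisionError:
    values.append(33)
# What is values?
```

Step-by-step execution trace:
1. try: `values.append(23)` → values = [23].
2. `y = 46 / 2` → y = 23.0. No exception raised.
3. `values.append(int(y))` → values = [23, 23].
4. `except ZeroDivisionError` is skipped (no exception was raised).
Result: [23, 23]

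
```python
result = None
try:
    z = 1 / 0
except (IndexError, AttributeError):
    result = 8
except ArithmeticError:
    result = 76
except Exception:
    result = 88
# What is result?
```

Step-by-step execution trace:
1. `z = 1 / 0` raises ZeroDivisionError.
2. `except (IndexError, AttributeError)` does not match ZeroDivisionError; skipped.
3. `except ArithmeticError` matches (ZeroDivisionError is a subclass of ArithmeticError) → result = 76.
4. `except Exception` is not reached.
Result: 76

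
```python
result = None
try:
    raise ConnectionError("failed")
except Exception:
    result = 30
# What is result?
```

Step-by-step execution trace:
1. `raise ConnectionError(...)` raises ConnectionError.
2. `except Exception` matches (ConnectionError is a subclass of Exception) → result = 30.
Result: 30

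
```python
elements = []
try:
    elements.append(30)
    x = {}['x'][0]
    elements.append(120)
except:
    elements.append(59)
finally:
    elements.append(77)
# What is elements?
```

Step-by-step execution trace:
1. try: `elements.append(30)` → elements = [30].
2. `x = {}['x'][0]` raises KeyError; `elements.append(120)` is not reached.
3. bare `except` matches → `elements.append(59)` → elements = [30, 59].
4. finally always runs: `elements.append(77)` → elements = [30, 59, 77].
Result: [30, 59, 77]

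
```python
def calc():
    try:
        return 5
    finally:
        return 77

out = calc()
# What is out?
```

Step-by-step execution trace:
1. `calc()` enters try: `return 5` sets pending return value 5.
2. Before returning, `finally: return 77` runs and overrides the pending return.
3. calc() returns 77 → out = 77.
Result: 77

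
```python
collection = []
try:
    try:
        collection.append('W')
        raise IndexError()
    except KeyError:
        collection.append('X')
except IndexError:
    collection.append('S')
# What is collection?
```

Step-by-step execution trace:
1. Inner try: `collection.append('W')` → collection = ['W'].
2. `raise IndexError()` raises IndexError.
3. Inner `except KeyError` does not match IndexError; exception propagates to outer try.
4. Outer `except IndexError` matches → `collection.append('S')` → collection = ['W', 'S'].
Result: ['W', 'S']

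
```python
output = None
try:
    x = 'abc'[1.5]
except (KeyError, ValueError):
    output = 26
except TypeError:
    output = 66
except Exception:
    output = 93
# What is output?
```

Step-by-step execution trace:
1. `x = 'abc'[1.5]` raises TypeError.
2. `except (KeyError, ValueError)` does not match TypeError; skipped.
3. `except TypeError` matches (exact type match) → output = 66.
4. `except Exception` is not reached.
Result: 66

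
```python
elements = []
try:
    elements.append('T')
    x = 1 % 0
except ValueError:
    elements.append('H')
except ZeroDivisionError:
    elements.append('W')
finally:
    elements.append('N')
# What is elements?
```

Step-by-step execution trace:
1. try: `elements.append('T')` → elements = ['T'].
2. `x = 1 % 0` raises ZeroDivisionError.
3. `except ValueError` does not match ZeroDivisionError; skipped.
4. `except ZeroDivisionError` matches → `elements.append('W')` → elements = ['T', 'W'].
5. finally always runs: `elements.append('N')` → elements = ['T', 'W', 'N'].
Result: ['T', 'W', 'N']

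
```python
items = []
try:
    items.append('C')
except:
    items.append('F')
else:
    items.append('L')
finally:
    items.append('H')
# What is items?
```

Step-by-step execution trace:
1. try: `items.append('C')` → items = ['C']. No exception raised.
2. `except` is skipped.
3. `else` runs: `items.append('L')` → items = ['C', 'L'].
4. `finally` always runs: `items.append('H')` → items = ['C', 'L', 'H'].
Result: ['C', 'L', 'H']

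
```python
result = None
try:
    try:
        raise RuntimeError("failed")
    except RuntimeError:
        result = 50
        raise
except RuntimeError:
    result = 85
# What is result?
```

Step-by-step execution trace:
1. Inner try: `raise RuntimeError("failed")` raises RuntimeError.
2. Inner `except RuntimeError` matches → result = 50.
3. bare `raise` re-raises the same RuntimeError.
4. Outer `except RuntimeError` matches → result = 85.
Result: 85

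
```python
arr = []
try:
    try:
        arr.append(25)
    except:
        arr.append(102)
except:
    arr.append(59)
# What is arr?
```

Step-by-step execution trace:
1. Inner try: `arr.append(25)` → arr = [25]. No exception raised.
2. Inner `except` is skipped.
3. Inner try completes normally; outer `except` is skipped.
Result: [25]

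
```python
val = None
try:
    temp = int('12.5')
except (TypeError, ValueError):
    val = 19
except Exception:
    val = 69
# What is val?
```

Step-by-step execution trace:
1. `temp = int('12.5')` raises ValueError.
2. `except (TypeError, ValueError)` matches (ValueError is in the tuple) → val = 19.
3. `except Exception` is not reached.
Result: 19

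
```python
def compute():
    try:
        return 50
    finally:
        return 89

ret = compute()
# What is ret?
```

Step-by-step execution trace:
1. `compute()` enters try: `return 50` sets pending return value 50.
2. Before returning, `finally: return 89` runs and overrides the pending return.
3. compute() returns 89 → ret = 89.
Result: 89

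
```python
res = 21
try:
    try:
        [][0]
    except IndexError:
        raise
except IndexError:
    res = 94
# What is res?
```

Step-by-step execution trace:
1. Inner try: `[][0]` raises IndexError.
2. Inner `except IndexError` matches; bare `raise` re-raises the same IndexError.
3. Outer `except IndexError` matches → res = 94.
Result: 94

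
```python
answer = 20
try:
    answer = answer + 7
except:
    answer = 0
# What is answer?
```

Step-by-step execution trace:
1. answer starts at 20.
2. try: `answer = answer + 7` → answer = 27. No exception raised.
3. `except` is skipped.
Result: 27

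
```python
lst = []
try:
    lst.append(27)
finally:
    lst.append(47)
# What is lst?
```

Step-by-step execution trace:
1. try: `lst.append(27)` → lst = [27].
2. The try body completes without raising.
3. finally always runs: `lst.append(47)` → lst = [27, 47].
Result: [27, 47]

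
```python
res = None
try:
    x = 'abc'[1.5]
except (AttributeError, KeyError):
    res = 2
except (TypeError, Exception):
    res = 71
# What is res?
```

Step-by-step execution trace:
1. `x = 'abc'[1.5]` raises TypeError.
2. `except (AttributeError, KeyError)` does not match TypeError; skipped.
3. `except (TypeError, Exception)` matches (TypeError is in the tuple) → res = 71.
Result: 71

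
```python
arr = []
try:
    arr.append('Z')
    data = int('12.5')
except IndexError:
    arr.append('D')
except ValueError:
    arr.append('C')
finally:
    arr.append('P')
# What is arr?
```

Step-by-step execution trace:
1. try: `arr.append('Z')` → arr = ['Z'].
2. `data = int('12.5')` raises ValueError.
3. `except IndexError` does not match ValueError; skipped.
4. `except ValueError` matches → `arr.append('C')` → arr = ['Z', 'C'].
5. finally always runs: `arr.append('P')` → arr = ['Z', 'C', 'P'].
Result: ['Z', 'C', 'P']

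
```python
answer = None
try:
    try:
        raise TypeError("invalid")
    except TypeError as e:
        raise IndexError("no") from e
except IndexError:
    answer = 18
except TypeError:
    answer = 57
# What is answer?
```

Step-by-step execution trace:
1. Inner try raises TypeError; inner `except TypeError as e` catches it.
2. `raise IndexError(...) from e` raises IndexError (TypeError is attached as __cause__, but only IndexError is active).
3. Outer `except IndexError` matches → answer = 18.
4. `except TypeError` is not reached.
Result: 18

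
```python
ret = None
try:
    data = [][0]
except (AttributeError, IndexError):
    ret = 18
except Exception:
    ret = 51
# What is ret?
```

Step-by-step execution trace:
1. `data = [][0]` raises IndexError.
2. `except (AttributeError, IndexError)` matches (IndexError is in the tuple) → ret = 18.
3. `except Exception` is not reached.
Result: 18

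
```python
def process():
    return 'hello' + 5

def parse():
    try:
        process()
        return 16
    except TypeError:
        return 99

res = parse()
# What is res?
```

Step-by-step execution trace:
1. `parse()` calls `process()`.
2. `process()` evaluates `'hello' + 5`, which raises TypeError; it propagates to the caller.
3. `return 16` is not reached.
4. `except TypeError` in parse matches → returns 99.
5. res = 99.
Result: 99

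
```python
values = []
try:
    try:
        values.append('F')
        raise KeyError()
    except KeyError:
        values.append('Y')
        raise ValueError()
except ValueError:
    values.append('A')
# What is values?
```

Step-by-step execution trace:
1. Inner try: `values.append('F')` → values = ['F'].
2. `raise KeyError()` raises KeyError.
3. Inner `except KeyError` matches → `values.append('Y')` → values = ['F', 'Y'].
4. `raise ValueError()` raises ValueError; propagates to outer try.
5. Outer `except ValueError` matches → `values.append('A')` → values = ['F', 'Y', 'A'].
Result: ['F', 'Y', 'A']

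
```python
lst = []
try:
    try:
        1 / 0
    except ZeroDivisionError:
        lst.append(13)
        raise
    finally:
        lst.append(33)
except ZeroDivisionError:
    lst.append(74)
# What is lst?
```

Step-by-step execution trace:
1. Inner try: `1 / 0` raises ZeroDivisionError.
2. Inner `except ZeroDivisionError` matches → `lst.append(13)` → lst = [13].
3. bare `raise` re-raises ZeroDivisionError.
4. Inner `finally` runs during unwinding: `lst.append(33)` → lst = [13, 33].
5. Outer `except ZeroDivisionError` matches → `lst.append(74)` → lst = [13, 33, 74].
Result: [13, 33, 74]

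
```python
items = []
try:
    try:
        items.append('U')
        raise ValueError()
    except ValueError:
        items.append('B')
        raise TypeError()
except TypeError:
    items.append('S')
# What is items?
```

Step-by-step execution trace:
1. Inner try: `items.append('U')` → items = ['U'].
2. `raise ValueError()` raises ValueError.
3. Inner `except ValueError` matches → `items.append('B')` → items = ['U', 'B'].
4. `raise TypeError()` raises TypeError; propagates to outer try.
5. Outer `except TypeError` matches → `items.append('S')` → items = ['U', 'B', 'S'].
Result: ['U', 'B', 'S']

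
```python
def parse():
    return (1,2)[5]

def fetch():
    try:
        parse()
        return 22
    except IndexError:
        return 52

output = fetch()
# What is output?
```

Step-by-step execution trace:
1. `fetch()` calls `parse()`.
2. `parse()` evaluates `(1,2)[5]`, which raises IndexError; it propagates to the caller.
3. `return 22` is not reached.
4. `except IndexError` in fetch matches → returns 52.
5. output = 52.
Result: 52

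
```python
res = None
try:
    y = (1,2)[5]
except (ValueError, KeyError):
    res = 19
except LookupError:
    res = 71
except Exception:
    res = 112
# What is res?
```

Step-by-step execution trace:
1. `y = (1,2)[5]` raises IndexError.
2. `except (ValueError, KeyError)` does not match IndexError; skipped.
3. `except LookupError` matches (IndexError is a subclass of LookupError) → res = 71.
4. `except Exception` is not reached.
Result: 71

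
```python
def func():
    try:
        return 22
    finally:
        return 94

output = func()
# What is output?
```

Step-by-step execution trace:
1. `func()` enters try: `return 22` sets pending return value 22.
2. Before returning, `finally: return 94` runs and overrides the pending return.
3. func() returns 94 → output = 94.
Result: 94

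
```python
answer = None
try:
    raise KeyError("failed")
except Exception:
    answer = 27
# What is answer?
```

Step-by-step execution trace:
1. `raise KeyError(...)` raises KeyError.
2. `except Exception` matches (KeyError is a subclass of Exception) → answer = 27.
Result: 27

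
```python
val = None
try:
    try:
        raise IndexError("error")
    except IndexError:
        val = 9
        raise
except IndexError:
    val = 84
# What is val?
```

Step-by-step execution trace:
1. Inner try: `raise IndexError("error")` raises IndexError.
2. Inner `except IndexError` matches → val = 9.
3. bare `raise` re-raises the same IndexError.
4. Outer `except IndexError` matches → val = 84.
Result: 84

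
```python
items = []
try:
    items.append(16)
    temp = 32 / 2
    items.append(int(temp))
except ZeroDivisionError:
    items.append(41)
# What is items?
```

Step-by-step execution trace:
1. try: `items.append(16)` → items = [16].
2. `temp = 32 / 2` → temp = 16.0. No exception raised.
3. `items.append(int(temp))` → items = [16, 16].
4. `except ZeroDivisionError` is skipped (no exception was raised).
Result: [16, 16]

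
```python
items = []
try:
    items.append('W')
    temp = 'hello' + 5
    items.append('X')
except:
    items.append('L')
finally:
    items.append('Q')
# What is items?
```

Step-by-step execution trace:
1. try: `items.append('W')` → items = ['W'].
2. `temp = 'hello' + 5` raises TypeError; `items.append('X')` is not reached.
3. bare `except` matches → `items.append('L')` → items = ['W', 'L'].
4. finally always runs: `items.append('Q')` → items = ['W', 'L', 'Q'].
Result: ['W', 'L', 'Q']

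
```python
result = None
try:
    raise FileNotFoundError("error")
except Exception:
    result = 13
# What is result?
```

Step-by-step execution trace:
1. `raise FileNotFoundError(...)` raises FileNotFoundError.
2. `except Exception` matches (FileNotFoundError is a subclass of Exception) → result = 13.
Result: 13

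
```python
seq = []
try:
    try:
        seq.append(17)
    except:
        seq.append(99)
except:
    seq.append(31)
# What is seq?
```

Step-by-step execution trace:
1. Inner try: `seq.append(17)` → seq = [17]. No exception raised.
2. Inner `except` is skipped.
3. Inner try completes normally; outer `except` is skipped.
Result: [17]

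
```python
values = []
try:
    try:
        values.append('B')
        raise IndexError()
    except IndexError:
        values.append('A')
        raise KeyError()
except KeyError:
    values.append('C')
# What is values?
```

Step-by-step execution trace:
1. Inner try: `values.append('B')` → values = ['B'].
2. `raise IndexError()` raises IndexError.
3. Inner `except IndexError` matches → `values.append('A')` → values = ['B', 'A'].
4. `raise KeyError()` raises KeyError; propagates to outer try.
5. Outer `except KeyError` matches → `values.append('C')` → values = ['B', 'A', 'C'].
Result: ['B', 'A', 'C']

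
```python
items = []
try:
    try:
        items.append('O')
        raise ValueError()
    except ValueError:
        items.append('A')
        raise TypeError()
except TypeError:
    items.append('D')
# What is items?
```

Step-by-step execution trace:
1. Inner try: `items.append('O')` → items = ['O'].
2. `raise ValueError()` raises ValueError.
3. Inner `except ValueError` matches → `items.append('A')` → items = ['O', 'A'].
4. `raise TypeError()` raises TypeError; propagates to outer try.
5. Outer `except TypeError` matches → `items.append('D')` → items = ['O', 'A', 'D'].
Result: ['O', 'A', 'D']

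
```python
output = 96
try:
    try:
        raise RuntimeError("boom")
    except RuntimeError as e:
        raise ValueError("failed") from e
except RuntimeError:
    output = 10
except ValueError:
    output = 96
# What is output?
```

Step-by-step execution trace:
1. Inner try raises RuntimeError; inner `except RuntimeError as e` catches it.
2. `raise ValueError(...) from e` raises ValueError (RuntimeError is attached as __cause__, but only ValueError is active).
3. Outer `except RuntimeError` does not match ValueError; skipped.
4. Outer `except ValueError` matches → output = 96.
Result: 96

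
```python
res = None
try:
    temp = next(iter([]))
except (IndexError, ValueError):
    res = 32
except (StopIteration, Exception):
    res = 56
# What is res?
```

Step-by-step execution trace:
1. `temp = next(iter([]))` raises StopIteration.
2. `except (IndexError, ValueError)` does not match StopIteration; skipped.
3. `except (StopIteration, Exception)` matches (StopIteration is in the tuple) → res = 56.
Result: 56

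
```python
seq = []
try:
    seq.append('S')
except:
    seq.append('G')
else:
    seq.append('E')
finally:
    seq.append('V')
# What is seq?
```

Step-by-step execution trace:
1. try: `seq.append('S')` → seq = ['S']. No exception raised.
2. `except` is skipped.
3. `else` runs: `seq.append('E')` → seq = ['S', 'E'].
4. `finally` always runs: `seq.append('V')` → seq = ['S', 'E', 'V'].
Result: ['S', 'E', 'V']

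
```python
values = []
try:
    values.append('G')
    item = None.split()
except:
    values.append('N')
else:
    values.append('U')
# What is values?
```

Step-by-step execution trace:
1. try: `values.append('G')` → values = ['G'].
2. `item = None.split()` raises AttributeError.
3. bare `except` matches → `values.append('N')` → values = ['G', 'N'].
4. `else` is skipped (an exception was raised).
Result: ['G', 'N']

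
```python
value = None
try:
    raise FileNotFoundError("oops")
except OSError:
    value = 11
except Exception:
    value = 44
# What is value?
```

Step-by-step execution trace:
1. `raise FileNotFoundError(...)` raises FileNotFoundError.
2. `except OSError` matches (FileNotFoundError is a subclass of OSError) → value = 11.
3. `except Exception` is not reached.
Result: 11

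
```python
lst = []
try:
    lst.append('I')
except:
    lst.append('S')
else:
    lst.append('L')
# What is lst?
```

Step-by-step execution trace:
1. try: `lst.append('I')` → lst = ['I']. No exception raised.
2. `except` is skipped.
3. `else` runs (try completed without exception): `lst.append('L')` → lst = ['I', 'L'].
Result: ['I', 'L']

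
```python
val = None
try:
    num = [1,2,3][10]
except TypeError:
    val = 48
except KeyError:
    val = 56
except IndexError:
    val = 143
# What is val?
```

Step-by-step execution trace:
1. `num = [1,2,3][10]` raises IndexError.
2. `except TypeError` does not match IndexError; skipped.
3. `except KeyError` does not match IndexError; skipped.
4. `except IndexError` matches → val = 143.
Result: 143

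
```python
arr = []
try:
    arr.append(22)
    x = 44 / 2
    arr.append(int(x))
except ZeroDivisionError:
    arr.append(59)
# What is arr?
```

Step-by-step execution trace:
1. try: `arr.append(22)` → arr = [22].
2. `x = 44 / 2` → x = 22.0. No exception raised.
3. `arr.append(int(x))` → arr = [22, 22].
4. `except ZeroDivisionError` is skipped (no exception was raised).
Result: [22, 22]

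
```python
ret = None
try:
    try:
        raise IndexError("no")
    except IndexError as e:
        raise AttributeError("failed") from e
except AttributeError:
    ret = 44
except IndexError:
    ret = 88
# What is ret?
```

Step-by-step execution trace:
1. Inner try raises IndexError; inner `except IndexError as e` catches it.
2. `raise AttributeError(...) from e` raises AttributeError (IndexError is attached as __cause__, but only AttributeError is active).
3. Outer `except AttributeError` matches → ret = 44.
4. `except IndexError` is not reached.
Result: 44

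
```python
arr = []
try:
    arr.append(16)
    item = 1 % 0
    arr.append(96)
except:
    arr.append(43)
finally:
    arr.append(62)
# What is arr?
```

Step-by-step execution trace:
1. try: `arr.append(16)` → arr = [16].
2. `item = 1 % 0` raises ZeroDivisionError; `arr.append(96)` is not reached.
3. bare `except` matches → `arr.append(43)` → arr = [16, 43].
4. finally always runs: `arr.append(62)` → arr = [16, 43, 62].
Result: [16, 43, 62]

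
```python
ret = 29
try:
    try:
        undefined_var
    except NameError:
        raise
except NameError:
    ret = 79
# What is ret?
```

Step-by-step execution trace:
1. Inner try: `undefined_var` raises NameError.
2. Inner `except NameError` matches; bare `raise` re-raises the same NameError.
3. Outer `except NameError` matches → ret = 79.
Result: 79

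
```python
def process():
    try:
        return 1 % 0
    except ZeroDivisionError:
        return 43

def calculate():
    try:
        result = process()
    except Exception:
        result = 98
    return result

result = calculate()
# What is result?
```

Step-by-step execution trace:
1. `calculate()` calls `process()`.
2. In process: `1 % 0` raises ZeroDivisionError; `except ZeroDivisionError` catches it → returns 43.
3. In calculate: `result = process()` → result = 43. No exception reaches calculate.
4. `except Exception` is skipped; calculate returns 43.
5. result = 43.
Result: 43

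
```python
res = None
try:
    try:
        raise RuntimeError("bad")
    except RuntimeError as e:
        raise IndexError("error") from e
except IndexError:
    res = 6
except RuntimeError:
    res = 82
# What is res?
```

Step-by-step execution trace:
1. Inner try raises RuntimeError; inner `except RuntimeError as e` catches it.
2. `raise IndexError(...) from e` raises IndexError (RuntimeError is attached as __cause__, but only IndexError is active).
3. Outer `except IndexError` matches → res = 6.
4. `except RuntimeError` is not reached.
Result: 6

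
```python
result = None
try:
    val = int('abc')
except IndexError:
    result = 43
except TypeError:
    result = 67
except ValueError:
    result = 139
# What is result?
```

Step-by-step execution trace:
1. `val = int('abc')` raises ValueError.
2. `except IndexError` does not match ValueError; skipped.
3. `except TypeError` does not match ValueError; skipped.
4. `except ValueError` matches → result = 139.
Result: 139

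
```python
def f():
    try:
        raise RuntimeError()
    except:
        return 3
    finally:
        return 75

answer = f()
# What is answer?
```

Step-by-step execution trace:
1. `f()` enters try: `raise RuntimeError()` raises RuntimeError.
2. bare `except` matches → `return 3` sets pending return value 3.
3. Before returning, `finally: return 75` runs and overrides the pending return.
4. f() returns 75 → answer = 75.
Result: 75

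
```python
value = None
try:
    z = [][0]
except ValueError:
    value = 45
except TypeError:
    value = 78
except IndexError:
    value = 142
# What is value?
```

Step-by-step execution trace:
1. `z = [][0]` raises IndexError.
2. `except ValueError` does not match IndexError; skipped.
3. `except TypeError` does not match IndexError; skipped.
4. `except IndexError` matches → value = 142.
Result: 142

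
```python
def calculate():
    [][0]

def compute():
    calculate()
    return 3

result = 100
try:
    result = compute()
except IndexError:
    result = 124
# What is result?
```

Step-by-step execution trace:
1. result starts at 100.
2. try: `compute()` calls `calculate()`.
3. `calculate()` evaluates `[][0]`, which raises IndexError; it propagates through compute (uncaught).
4. `return 3` in compute is not reached; the assignment to result does not complete.
5. `except IndexError` matches → result = 124.
Result: 124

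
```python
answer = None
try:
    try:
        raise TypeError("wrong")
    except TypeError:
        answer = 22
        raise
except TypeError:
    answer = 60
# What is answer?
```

Step-by-step execution trace:
1. Inner try: `raise TypeError("wrong")` raises TypeError.
2. Inner `except TypeError` matches → answer = 22.
3. bare `raise` re-raises the same TypeError.
4. Outer `except TypeError` matches → answer = 60.
Result: 60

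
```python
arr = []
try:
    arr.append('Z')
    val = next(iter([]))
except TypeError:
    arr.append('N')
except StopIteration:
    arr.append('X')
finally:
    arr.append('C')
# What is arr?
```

Step-by-step execution trace:
1. try: `arr.append('Z')` → arr = ['Z'].
2. `val = next(iter([]))` raises StopIteration.
3. `except TypeError` does not match StopIteration; skipped.
4. `except StopIteration` matches → `arr.append('X')` → arr = ['Z', 'X'].
5. finally always runs: `arr.append('C')` → arr = ['Z', 'X', 'C'].
Result: ['Z', 'X', 'C']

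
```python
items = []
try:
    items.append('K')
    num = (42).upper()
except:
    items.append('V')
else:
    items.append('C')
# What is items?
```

Step-by-step execution trace:
1. try: `items.append('K')` → items = ['K'].
2. `num = (42).upper()` raises AttributeError.
3. bare `except` matches → `items.append('V')` → items = ['K', 'V'].
4. `else` is skipped (an exception was raised).
Result: ['K', 'V']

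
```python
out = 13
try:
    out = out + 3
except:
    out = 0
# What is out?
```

Step-by-step execution trace:
1. out starts at 13.
2. try: `out = out + 3` → out = 16. No exception raised.
3. `except` is skipped.
Result: 16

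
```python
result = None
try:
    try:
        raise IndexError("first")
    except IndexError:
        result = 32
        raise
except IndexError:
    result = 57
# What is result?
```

Step-by-step execution trace:
1. Inner try: `raise IndexError("first")` raises IndexError.
2. Inner `except IndexError` matches → result = 32.
3. bare `raise` re-raises the same IndexError.
4. Outer `except IndexError` matches → result = 57.
Result: 57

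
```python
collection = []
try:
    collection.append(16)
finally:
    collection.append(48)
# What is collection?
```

Step-by-step execution trace:
1. try: `collection.append(16)` → collection = [16].
2. The try body completes without raising.
3. finally always runs: `collection.append(48)` → collection = [16, 48].
Result: [16, 48]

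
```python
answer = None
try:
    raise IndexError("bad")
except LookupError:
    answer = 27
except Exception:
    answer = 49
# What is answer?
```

Step-by-step execution trace:
1. `raise IndexError(...)` raises IndexError.
2. `except LookupError` matches (IndexError is a subclass of LookupError) → answer = 27.
3. `except Exception` is not reached.
Result: 27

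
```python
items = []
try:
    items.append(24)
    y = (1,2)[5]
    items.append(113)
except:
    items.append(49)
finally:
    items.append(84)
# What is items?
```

Step-by-step execution trace:
1. try: `items.append(24)` → items = [24].
2. `y = (1,2)[5]` raises IndexError; `items.append(113)` is not reached.
3. bare `except` matches → `items.append(49)` → items = [24, 49].
4. finally always runs: `items.append(84)` → items = [24, 49, 84].
Result: [24, 49, 84]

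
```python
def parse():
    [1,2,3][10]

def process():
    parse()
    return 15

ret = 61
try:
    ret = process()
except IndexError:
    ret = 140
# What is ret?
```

Step-by-step execution trace:
1. ret starts at 61.
2. try: `process()` calls `parse()`.
3. `parse()` evaluates `[1,2,3][10]`, which raises IndexError; it propagates through process (uncaught).
4. `return 15` in process is not reached; the assignment to ret does not complete.
5. `except IndexError` matches → ret = 140.
Result: 140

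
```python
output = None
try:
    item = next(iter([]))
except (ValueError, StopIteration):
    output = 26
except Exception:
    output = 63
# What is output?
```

Step-by-step execution trace:
1. `item = next(iter([]))` raises StopIteration.
2. `except (ValueError, StopIteration)` matches (StopIteration is in the tuple) → output = 26.
3. `except Exception` is not reached.
Result: 26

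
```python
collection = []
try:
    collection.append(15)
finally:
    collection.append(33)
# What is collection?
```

Step-by-step execution trace:
1. try: `collection.append(15)` → collection = [15].
2. The try body completes without raising.
3. finally always runs: `collection.append(33)` → collection = [15, 33].
Result: [15, 33]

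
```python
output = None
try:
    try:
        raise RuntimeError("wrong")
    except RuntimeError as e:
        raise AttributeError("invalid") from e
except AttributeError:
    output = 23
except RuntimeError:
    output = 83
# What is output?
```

Step-by-step execution trace:
1. Inner try raises RuntimeError; inner `except RuntimeError as e` catches it.
2. `raise AttributeError(...) from e` raises AttributeError (RuntimeError is attached as __cause__, but only AttributeError is active).
3. Outer `except AttributeError` matches → output = 23.
4. `except RuntimeError` is not reached.
Result: 23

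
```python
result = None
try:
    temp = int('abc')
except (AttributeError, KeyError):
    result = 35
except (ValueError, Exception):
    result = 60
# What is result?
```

Step-by-step execution trace:
1. `temp = int('abc')` raises ValueError.
2. `except (AttributeError, KeyError)` does not match ValueError; skipped.
3. `except (ValueError, Exception)` matches (ValueError is in the tuple) → result = 60.
Result: 60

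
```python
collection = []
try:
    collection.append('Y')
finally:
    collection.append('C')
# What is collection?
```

Step-by-step execution trace:
1. try: `collection.append('Y')` → collection = ['Y'].
2. The try body completes without raising.
3. finally always runs: `collection.append('C')` → collection = ['Y', 'C'].
Result: ['Y', 'C']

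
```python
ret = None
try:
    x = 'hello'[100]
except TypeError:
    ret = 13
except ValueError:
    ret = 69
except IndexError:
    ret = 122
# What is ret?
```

Step-by-step execution trace:
1. `x = 'hello'[100]` raises IndexError.
2. `except TypeError` does not match IndexError; skipped.
3. `except ValueError` does not match IndexError; skipped.
4. `except IndexError` matches → ret = 122.
Result: 122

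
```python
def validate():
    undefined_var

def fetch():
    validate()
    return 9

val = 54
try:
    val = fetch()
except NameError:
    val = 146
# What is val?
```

Step-by-step execution trace:
1. val starts at 54.
2. try: `fetch()` calls `validate()`.
3. `validate()` evaluates `undefined_var`, which raises NameError; it propagates through fetch (uncaught).
4. `return 9` in fetch is not reached; the assignment to val does not complete.
5. `except NameError` matches → val = 146.
Result: 146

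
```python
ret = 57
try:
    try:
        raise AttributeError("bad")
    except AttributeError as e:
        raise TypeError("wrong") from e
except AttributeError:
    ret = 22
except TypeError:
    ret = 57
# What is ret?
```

Step-by-step execution trace:
1. Inner try raises AttributeError; inner `except AttributeError as e` catches it.
2. `raise TypeError(...) from e` raises TypeError (AttributeError is attached as __cause__, but only TypeError is active).
3. Outer `except AttributeError` does not match TypeError; skipped.
4. Outer `except TypeError` matches → ret = 57.
Result: 57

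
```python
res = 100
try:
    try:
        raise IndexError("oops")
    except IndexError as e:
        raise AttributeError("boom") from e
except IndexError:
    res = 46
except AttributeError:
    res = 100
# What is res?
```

Step-by-step execution trace:
1. Inner try raises IndexError; inner `except IndexError as e` catches it.
2. `raise AttributeError(...) from e` raises AttributeError (IndexError is attached as __cause__, but only AttributeError is active).
3. Outer `except IndexError` does not match AttributeError; skipped.
4. Outer `except AttributeError` matches → res = 100.
Result: 100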